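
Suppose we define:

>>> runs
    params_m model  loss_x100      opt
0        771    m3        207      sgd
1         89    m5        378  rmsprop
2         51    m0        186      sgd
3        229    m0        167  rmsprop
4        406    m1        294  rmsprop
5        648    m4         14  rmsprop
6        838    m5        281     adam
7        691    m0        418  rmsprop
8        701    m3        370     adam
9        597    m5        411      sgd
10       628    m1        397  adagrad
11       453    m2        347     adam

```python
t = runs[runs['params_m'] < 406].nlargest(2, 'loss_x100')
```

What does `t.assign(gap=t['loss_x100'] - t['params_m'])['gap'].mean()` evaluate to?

filter rows where params_m < 406:
   params_m model  loss_x100      opt
1        89    m5        378  rmsprop
2        51    m0        186      sgd
3       229    m0        167  rmsprop
take 2 rows with largest loss_x100:
   params_m model  loss_x100      opt
1        89    m5        378  rmsprop
2        51    m0        186      sgd
add column gap = t['loss_x100'] - t['params_m']:
   params_m model  loss_x100      opt  gap
1        89    m5        378  rmsprop  289
2        51    m0        186      sgd  135
Then the mean of column 'gap': 212.0

212.0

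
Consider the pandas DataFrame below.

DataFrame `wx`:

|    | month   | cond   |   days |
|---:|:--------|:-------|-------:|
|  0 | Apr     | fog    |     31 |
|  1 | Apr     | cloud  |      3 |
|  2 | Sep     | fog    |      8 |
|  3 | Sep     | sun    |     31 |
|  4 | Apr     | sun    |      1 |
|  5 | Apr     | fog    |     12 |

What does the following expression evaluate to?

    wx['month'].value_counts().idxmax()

value_counts of month:
month
Apr    4
Sep    2
Name: count, dtype: int64
Hence Apr.

Apr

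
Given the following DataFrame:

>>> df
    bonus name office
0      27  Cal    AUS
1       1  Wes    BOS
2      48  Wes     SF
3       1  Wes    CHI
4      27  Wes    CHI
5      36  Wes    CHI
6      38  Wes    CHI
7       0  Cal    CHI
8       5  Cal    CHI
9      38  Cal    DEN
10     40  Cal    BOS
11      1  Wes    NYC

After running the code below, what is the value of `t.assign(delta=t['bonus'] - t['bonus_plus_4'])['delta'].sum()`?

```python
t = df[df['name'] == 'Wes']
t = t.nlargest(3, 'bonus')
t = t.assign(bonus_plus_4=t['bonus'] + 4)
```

-12

filter rows where name == 'Wes':
    bonus name office
1       1  Wes    BOS
2      48  Wes     SF
3       1  Wes    CHI
4      27  Wes    CHI
5      36  Wes    CHI
6      38  Wes    CHI
11      1  Wes    NYC
take 3 rows with largest bonus:
   bonus name office
2     48  Wes     SF
6     38  Wes    CHI
5     36  Wes    CHI
add column bonus_plus_4 = t['bonus'] + 4:
   bonus name office  bonus_plus_4
2     48  Wes     SF            52
6     38  Wes    CHI            42
5     36  Wes    CHI            40
add column delta = t['bonus'] - t['bonus_plus_4']:
   bonus name office  bonus_plus_4  delta
2     48  Wes     SF            52     -4
6     38  Wes    CHI            42     -4
5     36  Wes    CHI            40     -4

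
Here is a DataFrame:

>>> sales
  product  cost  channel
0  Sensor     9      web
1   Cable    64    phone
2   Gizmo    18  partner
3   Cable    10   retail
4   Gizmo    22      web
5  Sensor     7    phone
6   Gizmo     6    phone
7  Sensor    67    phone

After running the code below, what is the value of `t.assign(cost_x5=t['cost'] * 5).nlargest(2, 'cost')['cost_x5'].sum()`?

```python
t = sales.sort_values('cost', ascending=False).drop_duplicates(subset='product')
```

sort by cost descending:
  product  cost  channel
7  Sensor    67    phone
1   Cable    64    phone
4   Gizmo    22      web
2   Gizmo    18  partner
3   Cable    10   retail
0  Sensor     9      web
5  Sensor     7    phone
6   Gizmo     6    phone
drop duplicate product (keep=first):
  product  cost channel
7  Sensor    67   phone
1   Cable    64   phone
4   Gizmo    22     web
add column cost_x5 = t['cost'] * 5:
  product  cost channel  cost_x5
7  Sensor    67   phone      335
1   Cable    64   phone      320
4   Gizmo    22     web      110
take 2 rows with largest cost:
  product  cost channel  cost_x5
7  Sensor    67   phone      335
1   Cable    64   phone      320
Hence 655.

655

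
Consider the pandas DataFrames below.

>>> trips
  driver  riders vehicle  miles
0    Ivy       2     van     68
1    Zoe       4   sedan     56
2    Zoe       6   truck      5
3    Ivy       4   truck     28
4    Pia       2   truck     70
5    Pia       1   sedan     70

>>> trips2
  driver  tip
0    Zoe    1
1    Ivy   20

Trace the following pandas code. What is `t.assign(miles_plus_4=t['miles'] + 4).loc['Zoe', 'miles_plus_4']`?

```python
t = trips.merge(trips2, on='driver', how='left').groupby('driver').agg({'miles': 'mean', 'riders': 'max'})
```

merge on 'driver' (how='left') → 6 rows:
  driver  riders vehicle  miles   tip
0    Ivy       2     van     68  20.0
1    Zoe       4   sedan     56   1.0
2    Zoe       6   truck      5   1.0
3    Ivy       4   truck     28  20.0
4    Pia       2   truck     70   NaN
5    Pia       1   sedan     70   NaN
group by driver: mean(miles), max(riders):
        miles  riders
driver               
Ivy      48.0       4
Pia      70.0       2
Zoe      30.5       6
add column miles_plus_4 = t['miles'] + 4:
        miles  riders  miles_plus_4
driver                             
Ivy      48.0       4          52.0
Pia      70.0       2          74.0
Zoe      30.5       6          34.5
Reading off the value at row 'Zoe', column 'miles_plus_4', we get 34.5.

34.5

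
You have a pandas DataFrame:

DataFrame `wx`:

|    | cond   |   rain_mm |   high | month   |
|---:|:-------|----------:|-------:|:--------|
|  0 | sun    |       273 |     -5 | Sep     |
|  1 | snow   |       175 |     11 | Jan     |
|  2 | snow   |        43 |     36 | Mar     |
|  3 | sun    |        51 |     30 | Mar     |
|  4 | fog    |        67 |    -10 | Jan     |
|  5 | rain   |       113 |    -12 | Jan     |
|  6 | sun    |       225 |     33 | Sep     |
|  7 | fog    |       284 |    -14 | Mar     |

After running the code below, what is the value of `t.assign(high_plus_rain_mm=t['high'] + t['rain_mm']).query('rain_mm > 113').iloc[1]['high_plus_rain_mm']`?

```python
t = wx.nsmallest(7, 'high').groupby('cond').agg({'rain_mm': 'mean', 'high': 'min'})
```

186.0

take 7 rows with smallest high:
   cond  rain_mm  high month
7   fog      284   -14   Mar
5  rain      113   -12   Jan
4   fog       67   -10   Jan
0   sun      273    -5   Sep
1  snow      175    11   Jan
3   sun       51    30   Mar
6   sun      225    33   Sep
group by cond: mean(rain_mm), min(high):
      rain_mm  high
cond               
fog     175.5   -14
rain    113.0   -12
snow    175.0    11
sun     183.0    -5
add column high_plus_rain_mm = t['high'] + t['rain_mm']:
      rain_mm  high  high_plus_rain_mm
cond                                  
fog     175.5   -14              161.5
rain    113.0   -12              101.0
snow    175.0    11              186.0
sun     183.0    -5              178.0
filter rows where rain_mm > 113:
      rain_mm  high  high_plus_rain_mm
cond                                  
fog     175.5   -14              161.5
snow    175.0    11              186.0
sun     183.0    -5              178.0
So iloc[1]['high_plus_rain_mm'] = 186.0.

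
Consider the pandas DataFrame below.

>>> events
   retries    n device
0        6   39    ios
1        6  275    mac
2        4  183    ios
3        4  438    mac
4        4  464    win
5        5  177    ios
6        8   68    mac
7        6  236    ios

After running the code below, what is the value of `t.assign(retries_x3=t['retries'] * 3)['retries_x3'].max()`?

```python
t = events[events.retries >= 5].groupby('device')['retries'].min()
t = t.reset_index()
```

18

filter rows where retries >= 5:
   retries    n device
0        6   39    ios
1        6  275    mac
5        5  177    ios
6        8   68    mac
7        6  236    ios
group by device, min of retries:
device
ios    5
mac    6
Name: retries, dtype: int64
reset_index():
  device  retries
0    ios        5
1    mac        6
add column retries_x3 = t['retries'] * 3:
  device  retries  retries_x3
0    ios        5          15
1    mac        6          18
Taking the max of column 'retries_x3' gives 18.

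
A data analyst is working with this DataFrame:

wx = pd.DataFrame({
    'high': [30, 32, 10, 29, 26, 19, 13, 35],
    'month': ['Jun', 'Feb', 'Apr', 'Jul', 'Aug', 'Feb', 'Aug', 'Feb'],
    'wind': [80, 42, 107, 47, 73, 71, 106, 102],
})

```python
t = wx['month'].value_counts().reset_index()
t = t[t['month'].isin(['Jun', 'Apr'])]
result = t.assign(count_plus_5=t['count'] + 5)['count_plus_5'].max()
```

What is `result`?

6

value_counts of month:
month
Feb    3
Aug    2
Jun    1
Apr    1
Jul    1
Name: count, dtype: int64
reset_index():
  month  count
0   Feb      3
1   Aug      2
2   Jun      1
3   Apr      1
4   Jul      1
filter rows where month in ['Jun', 'Apr']:
  month  count
2   Jun      1
3   Apr      1
add column count_plus_5 = t['count'] + 5:
  month  count  count_plus_5
2   Jun      1             6
3   Apr      1             6
Then the max of column 'count_plus_5': 6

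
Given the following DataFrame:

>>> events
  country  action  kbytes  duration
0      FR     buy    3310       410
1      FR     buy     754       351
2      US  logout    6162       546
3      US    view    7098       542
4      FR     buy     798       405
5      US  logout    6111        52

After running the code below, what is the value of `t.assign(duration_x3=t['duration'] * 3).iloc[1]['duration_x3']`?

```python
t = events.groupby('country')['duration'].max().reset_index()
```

1638

group by country, max of duration:
country
FR    410
US    546
Name: duration, dtype: int64
reset_index():
  country  duration
0      FR       410
1      US       546
add column duration_x3 = t['duration'] * 3:
  country  duration  duration_x3
0      FR       410         1230
1      US       546         1638
Taking the value at position 1, column 'duration_x3' gives 1638.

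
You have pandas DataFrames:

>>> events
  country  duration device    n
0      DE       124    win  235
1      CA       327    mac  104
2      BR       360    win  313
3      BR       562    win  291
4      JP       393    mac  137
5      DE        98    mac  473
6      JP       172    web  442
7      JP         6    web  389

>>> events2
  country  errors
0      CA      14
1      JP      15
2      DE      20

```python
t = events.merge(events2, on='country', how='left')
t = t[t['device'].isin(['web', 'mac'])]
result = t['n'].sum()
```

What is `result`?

1545

merge on 'country' (how='left') → 8 rows:
  country  duration device    n  errors
0      DE       124    win  235    20.0
1      CA       327    mac  104    14.0
2      BR       360    win  313     NaN
3      BR       562    win  291     NaN
4      JP       393    mac  137    15.0
5      DE        98    mac  473    20.0
6      JP       172    web  442    15.0
7      JP         6    web  389    15.0
filter rows where device in ['web', 'mac']:
  country  duration device    n  errors
1      CA       327    mac  104    14.0
4      JP       393    mac  137    15.0
5      DE        98    mac  473    20.0
6      JP       172    web  442    15.0
7      JP         6    web  389    15.0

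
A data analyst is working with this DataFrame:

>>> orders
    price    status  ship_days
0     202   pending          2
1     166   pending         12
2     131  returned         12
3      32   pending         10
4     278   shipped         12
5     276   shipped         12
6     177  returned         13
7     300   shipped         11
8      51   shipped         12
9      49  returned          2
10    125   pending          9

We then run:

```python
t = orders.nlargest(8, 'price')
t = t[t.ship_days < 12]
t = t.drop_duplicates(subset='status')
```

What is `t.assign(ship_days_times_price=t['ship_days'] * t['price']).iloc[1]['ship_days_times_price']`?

404

take 8 rows with largest price:
    price    status  ship_days
7     300   shipped         11
4     278   shipped         12
5     276   shipped         12
0     202   pending          2
6     177  returned         13
1     166   pending         12
2     131  returned         12
10    125   pending          9
filter rows where ship_days < 12:
    price   status  ship_days
7     300  shipped         11
0     202  pending          2
10    125  pending          9
drop duplicate status (keep=first):
   price   status  ship_days
7    300  shipped         11
0    202  pending          2
add column ship_days_times_price = t['ship_days'] * t['price']:
   price   status  ship_days  ship_days_times_price
7    300  shipped         11                   3300
0    202  pending          2                    404
So iloc[1]['ship_days_times_price'] = 404.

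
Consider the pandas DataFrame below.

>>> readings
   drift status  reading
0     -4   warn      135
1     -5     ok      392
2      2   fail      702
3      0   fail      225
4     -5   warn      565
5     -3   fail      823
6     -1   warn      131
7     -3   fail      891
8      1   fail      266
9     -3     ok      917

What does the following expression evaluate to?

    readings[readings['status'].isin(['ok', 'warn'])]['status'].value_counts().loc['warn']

filter rows where status in ['ok', 'warn']:
   drift status  reading
0     -4   warn      135
1     -5     ok      392
4     -5   warn      565
6     -1   warn      131
9     -3     ok      917
value_counts of status:
status
warn    3
ok      2
Name: count, dtype: int64
value at index 'warn' → 3

3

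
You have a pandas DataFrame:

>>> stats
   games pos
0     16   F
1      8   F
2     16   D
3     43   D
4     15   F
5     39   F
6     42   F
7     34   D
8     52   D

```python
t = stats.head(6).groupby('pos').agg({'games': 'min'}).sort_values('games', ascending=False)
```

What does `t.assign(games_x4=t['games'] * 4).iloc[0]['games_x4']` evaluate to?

take first 6 rows:
   games pos
0     16   F
1      8   F
2     16   D
3     43   D
4     15   F
5     39   F
group by pos, min of games:
     games
pos       
D       16
F        8
sort by games descending:
     games
pos       
D       16
F        8
add column games_x4 = t['games'] * 4:
     games  games_x4
pos                 
D       16        64
F        8        32
Then the value at position 0, column 'games_x4': 64

64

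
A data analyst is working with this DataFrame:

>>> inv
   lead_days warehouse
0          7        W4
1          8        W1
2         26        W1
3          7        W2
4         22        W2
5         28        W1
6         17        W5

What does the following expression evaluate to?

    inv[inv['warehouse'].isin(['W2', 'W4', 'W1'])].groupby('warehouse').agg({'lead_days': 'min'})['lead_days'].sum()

22

filter rows where warehouse in ['W2', 'W4', 'W1']:
   lead_days warehouse
0          7        W4
1          8        W1
2         26        W1
3          7        W2
4         22        W2
5         28        W1
group by warehouse, min of lead_days:
           lead_days
warehouse           
W1                 8
W2                 7
W4                 7
The sum of column 'lead_days' is 22.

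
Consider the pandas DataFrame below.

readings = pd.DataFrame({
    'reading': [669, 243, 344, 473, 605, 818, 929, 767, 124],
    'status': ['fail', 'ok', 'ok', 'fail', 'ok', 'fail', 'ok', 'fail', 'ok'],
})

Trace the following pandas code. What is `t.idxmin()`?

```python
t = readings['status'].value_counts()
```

value_counts of status:
status
ok      5
fail    4
Name: count, dtype: int64
So idxmin() = fail.

fail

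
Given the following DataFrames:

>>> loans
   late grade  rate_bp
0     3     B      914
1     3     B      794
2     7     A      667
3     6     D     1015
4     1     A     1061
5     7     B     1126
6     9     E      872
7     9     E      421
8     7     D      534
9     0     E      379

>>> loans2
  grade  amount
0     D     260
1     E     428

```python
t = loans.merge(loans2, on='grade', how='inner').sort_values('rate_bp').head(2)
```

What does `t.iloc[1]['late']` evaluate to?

9

merge on 'grade' (how='inner') → 5 rows:
   late grade  rate_bp  amount
0     6     D     1015     260
1     9     E      872     428
2     9     E      421     428
3     7     D      534     260
4     0     E      379     428
sort by rate_bp:
   late grade  rate_bp  amount
4     0     E      379     428
2     9     E      421     428
3     7     D      534     260
1     9     E      872     428
0     6     D     1015     260
take first 2 rows:
   late grade  rate_bp  amount
4     0     E      379     428
2     9     E      421     428
Then the value at position 1, column 'late': 9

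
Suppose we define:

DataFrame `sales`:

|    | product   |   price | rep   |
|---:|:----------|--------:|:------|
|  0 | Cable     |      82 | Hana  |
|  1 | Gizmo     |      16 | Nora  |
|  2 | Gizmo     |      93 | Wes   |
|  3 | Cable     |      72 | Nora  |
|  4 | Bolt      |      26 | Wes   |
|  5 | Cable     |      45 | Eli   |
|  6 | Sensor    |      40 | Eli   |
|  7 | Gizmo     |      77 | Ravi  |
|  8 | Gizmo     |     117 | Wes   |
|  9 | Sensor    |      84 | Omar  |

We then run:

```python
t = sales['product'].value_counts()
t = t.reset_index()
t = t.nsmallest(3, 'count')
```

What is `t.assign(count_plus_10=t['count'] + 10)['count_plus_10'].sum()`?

value_counts of product:
product
Gizmo     4
Cable     3
Sensor    2
Bolt      1
Name: count, dtype: int64
reset_index():
  product  count
0   Gizmo      4
1   Cable      3
2  Sensor      2
3    Bolt      1
take 3 rows with smallest count:
  product  count
3    Bolt      1
2  Sensor      2
1   Cable      3
add column count_plus_10 = t['count'] + 10:
  product  count  count_plus_10
3    Bolt      1             11
2  Sensor      2             12
1   Cable      3             13
Then the sum of column 'count_plus_10': 36

36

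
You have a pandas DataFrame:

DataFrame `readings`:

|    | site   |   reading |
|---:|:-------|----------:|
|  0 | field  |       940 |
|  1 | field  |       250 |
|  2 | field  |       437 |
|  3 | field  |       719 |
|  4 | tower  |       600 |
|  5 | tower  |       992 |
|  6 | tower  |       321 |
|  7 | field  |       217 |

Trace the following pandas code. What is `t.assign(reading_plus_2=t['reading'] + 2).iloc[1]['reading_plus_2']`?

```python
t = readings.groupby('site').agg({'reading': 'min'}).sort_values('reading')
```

group by site, min of reading:
       reading
site          
field      217
tower      321
sort by reading:
       reading
site          
field      217
tower      321
add column reading_plus_2 = t['reading'] + 2:
       reading  reading_plus_2
site                          
field      217             219
tower      321             323
Then the value at position 1, column 'reading_plus_2': 323

323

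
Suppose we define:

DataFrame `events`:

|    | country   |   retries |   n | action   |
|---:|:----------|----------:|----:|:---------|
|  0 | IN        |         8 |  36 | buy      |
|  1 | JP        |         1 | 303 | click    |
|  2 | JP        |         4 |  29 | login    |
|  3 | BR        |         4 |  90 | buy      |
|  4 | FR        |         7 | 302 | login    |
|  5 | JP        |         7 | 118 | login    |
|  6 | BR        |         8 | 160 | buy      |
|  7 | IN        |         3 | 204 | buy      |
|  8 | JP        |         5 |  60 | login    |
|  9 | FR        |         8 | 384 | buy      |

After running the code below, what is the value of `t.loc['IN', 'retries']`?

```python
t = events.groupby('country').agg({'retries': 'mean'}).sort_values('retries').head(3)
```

5.5

group by country, mean of retries:
         retries
country         
BR          6.00
FR          7.50
IN          5.50
JP          4.25
sort by retries:
         retries
country         
JP          4.25
IN          5.50
BR          6.00
FR          7.50
take first 3 rows:
         retries
country         
JP          4.25
IN          5.50
BR          6.00
Then the value at row 'IN', column 'retries': 5.5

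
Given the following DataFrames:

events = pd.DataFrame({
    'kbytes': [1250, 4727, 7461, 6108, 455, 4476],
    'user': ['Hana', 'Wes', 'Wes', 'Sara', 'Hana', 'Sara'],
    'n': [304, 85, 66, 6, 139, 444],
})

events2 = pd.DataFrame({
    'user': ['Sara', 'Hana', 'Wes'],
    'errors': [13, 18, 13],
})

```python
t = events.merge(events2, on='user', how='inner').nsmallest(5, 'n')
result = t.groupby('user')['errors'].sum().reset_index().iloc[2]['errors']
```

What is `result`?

26

merge on 'user' (how='inner') → 6 rows:
   kbytes  user    n  errors
0    1250  Hana  304      18
1    4727   Wes   85      13
2    7461   Wes   66      13
3    6108  Sara    6      13
4     455  Hana  139      18
5    4476  Sara  444      13
take 5 rows with smallest n:
   kbytes  user    n  errors
3    6108  Sara    6      13
2    7461   Wes   66      13
1    4727   Wes   85      13
4     455  Hana  139      18
0    1250  Hana  304      18
group by user, sum of errors:
user
Hana    36
Sara    13
Wes     26
Name: errors, dtype: int64
reset_index():
   user  errors
0  Hana      36
1  Sara      13
2   Wes      26
So iloc[2]['errors'] = 26.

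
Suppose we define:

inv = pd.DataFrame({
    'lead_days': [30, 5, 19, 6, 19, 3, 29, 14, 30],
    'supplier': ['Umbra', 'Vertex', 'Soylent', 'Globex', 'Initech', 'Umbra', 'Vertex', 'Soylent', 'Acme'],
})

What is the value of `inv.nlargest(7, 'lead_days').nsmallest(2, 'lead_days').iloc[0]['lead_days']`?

6

take 7 rows with largest lead_days:
   lead_days supplier
0         30    Umbra
8         30     Acme
6         29   Vertex
2         19  Soylent
4         19  Initech
7         14  Soylent
3          6   Globex
take 2 rows with smallest lead_days:
   lead_days supplier
3          6   Globex
7         14  Soylent
So iloc[0]['lead_days'] = 6.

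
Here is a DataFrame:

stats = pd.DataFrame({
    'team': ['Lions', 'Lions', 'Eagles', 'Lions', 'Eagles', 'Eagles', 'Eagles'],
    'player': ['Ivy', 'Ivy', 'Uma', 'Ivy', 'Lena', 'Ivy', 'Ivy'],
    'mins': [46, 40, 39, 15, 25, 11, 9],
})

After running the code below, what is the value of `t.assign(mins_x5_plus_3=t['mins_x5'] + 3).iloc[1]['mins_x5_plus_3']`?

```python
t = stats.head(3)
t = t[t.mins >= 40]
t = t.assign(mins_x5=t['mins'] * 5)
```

203

take first 3 rows:
     team player  mins
0   Lions    Ivy    46
1   Lions    Ivy    40
2  Eagles    Uma    39
filter rows where mins >= 40:
    team player  mins
0  Lions    Ivy    46
1  Lions    Ivy    40
add column mins_x5 = t['mins'] * 5:
    team player  mins  mins_x5
0  Lions    Ivy    46      230
1  Lions    Ivy    40      200
add column mins_x5_plus_3 = t['mins_x5'] + 3:
    team player  mins  mins_x5  mins_x5_plus_3
0  Lions    Ivy    46      230             233
1  Lions    Ivy    40      200             203
Finally, value at position 1, column 'mins_x5_plus_3' = 203.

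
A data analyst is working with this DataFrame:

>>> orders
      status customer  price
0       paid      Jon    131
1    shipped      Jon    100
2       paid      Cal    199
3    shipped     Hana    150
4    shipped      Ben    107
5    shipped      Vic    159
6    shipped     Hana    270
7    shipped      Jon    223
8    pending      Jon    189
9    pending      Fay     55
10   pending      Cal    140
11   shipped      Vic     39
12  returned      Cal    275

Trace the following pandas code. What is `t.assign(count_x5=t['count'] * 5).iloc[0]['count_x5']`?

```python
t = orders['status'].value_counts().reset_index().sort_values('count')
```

5

value_counts of status:
status
shipped     7
pending     3
paid        2
returned    1
Name: count, dtype: int64
reset_index():
     status  count
0   shipped      7
1   pending      3
2      paid      2
3  returned      1
sort by count:
     status  count
3  returned      1
2      paid      2
1   pending      3
0   shipped      7
add column count_x5 = t['count'] * 5:
     status  count  count_x5
3  returned      1         5
2      paid      2        10
1   pending      3        15
0   shipped      7        35
Finally, value at position 0, column 'count_x5' = 5.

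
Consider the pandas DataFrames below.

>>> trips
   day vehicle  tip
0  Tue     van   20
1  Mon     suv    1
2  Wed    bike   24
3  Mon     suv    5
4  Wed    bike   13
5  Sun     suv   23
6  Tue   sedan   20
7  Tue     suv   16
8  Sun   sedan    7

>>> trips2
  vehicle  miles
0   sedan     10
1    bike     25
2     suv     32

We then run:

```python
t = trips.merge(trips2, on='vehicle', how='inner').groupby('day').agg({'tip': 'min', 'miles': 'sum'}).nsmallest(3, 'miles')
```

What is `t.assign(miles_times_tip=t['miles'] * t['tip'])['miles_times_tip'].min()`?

merge on 'vehicle' (how='inner') → 8 rows:
   day vehicle  tip  miles
0  Mon     suv    1     32
1  Wed    bike   24     25
2  Mon     suv    5     32
3  Wed    bike   13     25
4  Sun     suv   23     32
5  Tue   sedan   20     10
6  Tue     suv   16     32
7  Sun   sedan    7     10
group by day: min(tip), sum(miles):
     tip  miles
day            
Mon    1     64
Sun    7     42
Tue   16     42
Wed   13     50
take 3 rows with smallest miles:
     tip  miles
day            
Sun    7     42
Tue   16     42
Wed   13     50
add column miles_times_tip = t['miles'] * t['tip']:
     tip  miles  miles_times_tip
day                             
Sun    7     42              294
Tue   16     42              672
Wed   13     50              650
So min() = 294.

294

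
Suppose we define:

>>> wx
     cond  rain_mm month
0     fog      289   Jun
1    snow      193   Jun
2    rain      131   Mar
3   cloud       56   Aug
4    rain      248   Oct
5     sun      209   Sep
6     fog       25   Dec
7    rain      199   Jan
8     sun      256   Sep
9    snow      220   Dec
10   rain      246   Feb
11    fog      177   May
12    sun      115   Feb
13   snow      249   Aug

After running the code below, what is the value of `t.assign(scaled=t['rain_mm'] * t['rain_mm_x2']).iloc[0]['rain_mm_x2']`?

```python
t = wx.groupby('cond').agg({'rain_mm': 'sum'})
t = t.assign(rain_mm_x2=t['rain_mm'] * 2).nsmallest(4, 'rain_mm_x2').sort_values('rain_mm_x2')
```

group by cond, sum of rain_mm:
       rain_mm
cond          
cloud       56
fog        491
rain       824
snow       662
sun        580
add column rain_mm_x2 = t['rain_mm'] * 2:
       rain_mm  rain_mm_x2
cond                      
cloud       56         112
fog        491         982
rain       824        1648
snow       662        1324
sun        580        1160
take 4 rows with smallest rain_mm_x2:
       rain_mm  rain_mm_x2
cond                      
cloud       56         112
fog        491         982
sun        580        1160
snow       662        1324
sort by rain_mm_x2:
       rain_mm  rain_mm_x2
cond                      
cloud       56         112
fog        491         982
sun        580        1160
snow       662        1324
add column scaled = t['rain_mm'] * t['rain_mm_x2']:
       rain_mm  rain_mm_x2  scaled
cond                              
cloud       56         112    6272
fog        491         982  482162
sun        580        1160  672800
snow       662        1324  876488
Finally, value at position 0, column 'rain_mm_x2' = 112.

112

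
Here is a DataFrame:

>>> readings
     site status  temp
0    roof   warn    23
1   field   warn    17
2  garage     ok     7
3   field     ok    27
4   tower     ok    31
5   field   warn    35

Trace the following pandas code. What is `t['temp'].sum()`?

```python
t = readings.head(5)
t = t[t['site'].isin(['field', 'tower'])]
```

take first 5 rows:
     site status  temp
0    roof   warn    23
1   field   warn    17
2  garage     ok     7
3   field     ok    27
4   tower     ok    31
filter rows where site in ['field', 'tower']:
    site status  temp
1  field   warn    17
3  field     ok    27
4  tower     ok    31
Then the sum of column 'temp': 75

75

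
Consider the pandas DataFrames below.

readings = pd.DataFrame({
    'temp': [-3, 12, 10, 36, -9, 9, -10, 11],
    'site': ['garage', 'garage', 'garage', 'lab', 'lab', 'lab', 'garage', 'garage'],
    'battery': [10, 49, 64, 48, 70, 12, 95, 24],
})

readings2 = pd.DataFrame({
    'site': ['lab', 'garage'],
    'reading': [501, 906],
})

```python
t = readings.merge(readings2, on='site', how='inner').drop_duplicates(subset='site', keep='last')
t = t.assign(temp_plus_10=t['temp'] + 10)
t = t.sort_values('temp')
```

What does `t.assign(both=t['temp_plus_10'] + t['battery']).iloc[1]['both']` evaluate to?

45

merge on 'site' (how='inner') → 8 rows:
   temp    site  battery  reading
0    -3  garage       10      906
1    12  garage       49      906
2    10  garage       64      906
3    36     lab       48      501
4    -9     lab       70      501
5     9     lab       12      501
6   -10  garage       95      906
7    11  garage       24      906
drop duplicate site (keep=last):
   temp    site  battery  reading
5     9     lab       12      501
7    11  garage       24      906
add column temp_plus_10 = t['temp'] + 10:
   temp    site  battery  reading  temp_plus_10
5     9     lab       12      501            19
7    11  garage       24      906            21
sort by temp:
   temp    site  battery  reading  temp_plus_10
5     9     lab       12      501            19
7    11  garage       24      906            21
add column both = t['temp_plus_10'] + t['battery']:
   temp    site  battery  reading  temp_plus_10  both
5     9     lab       12      501            19    31
7    11  garage       24      906            21    45
value at position 1, column 'both' → 45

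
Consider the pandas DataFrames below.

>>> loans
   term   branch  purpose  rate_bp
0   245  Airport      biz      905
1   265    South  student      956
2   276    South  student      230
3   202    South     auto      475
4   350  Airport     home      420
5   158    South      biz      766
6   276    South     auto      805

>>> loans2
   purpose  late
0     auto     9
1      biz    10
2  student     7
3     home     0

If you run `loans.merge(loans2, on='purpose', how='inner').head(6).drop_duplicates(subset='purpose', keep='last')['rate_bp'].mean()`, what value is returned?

merge on 'purpose' (how='inner') → 7 rows:
   term   branch  purpose  rate_bp  late
0   245  Airport      biz      905    10
1   265    South  student      956     7
2   276    South  student      230     7
3   202    South     auto      475     9
4   350  Airport     home      420     0
5   158    South      biz      766    10
6   276    South     auto      805     9
take first 6 rows:
   term   branch  purpose  rate_bp  late
0   245  Airport      biz      905    10
1   265    South  student      956     7
2   276    South  student      230     7
3   202    South     auto      475     9
4   350  Airport     home      420     0
5   158    South      biz      766    10
drop duplicate purpose (keep=last):
   term   branch  purpose  rate_bp  late
2   276    South  student      230     7
3   202    South     auto      475     9
4   350  Airport     home      420     0
5   158    South      biz      766    10
Hence 472.75.

472.75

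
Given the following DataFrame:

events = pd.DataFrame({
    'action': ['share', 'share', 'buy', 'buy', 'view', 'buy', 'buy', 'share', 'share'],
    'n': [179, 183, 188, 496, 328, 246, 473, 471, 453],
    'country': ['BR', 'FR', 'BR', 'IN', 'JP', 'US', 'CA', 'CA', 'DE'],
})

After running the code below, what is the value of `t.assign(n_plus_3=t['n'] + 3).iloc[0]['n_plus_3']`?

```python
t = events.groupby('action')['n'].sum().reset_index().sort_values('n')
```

331

group by action, sum of n:
action
buy      1403
share    1286
view      328
Name: n, dtype: int64
reset_index():
  action     n
0    buy  1403
1  share  1286
2   view   328
sort by n:
  action     n
2   view   328
1  share  1286
0    buy  1403
add column n_plus_3 = t['n'] + 3:
  action     n  n_plus_3
2   view   328       331
1  share  1286      1289
0    buy  1403      1406
Reading off the value at position 0, column 'n_plus_3', we get 331.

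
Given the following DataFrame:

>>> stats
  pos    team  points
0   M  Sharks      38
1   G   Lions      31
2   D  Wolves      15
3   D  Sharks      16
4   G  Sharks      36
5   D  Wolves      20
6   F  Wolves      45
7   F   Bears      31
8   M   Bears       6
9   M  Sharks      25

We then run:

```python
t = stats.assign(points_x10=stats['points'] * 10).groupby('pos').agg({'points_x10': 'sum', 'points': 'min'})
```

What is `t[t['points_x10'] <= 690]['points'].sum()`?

52

add column points_x10 = stats['points'] * 10:
  pos    team  points  points_x10
0   M  Sharks      38         380
1   G   Lions      31         310
2   D  Wolves      15         150
3   D  Sharks      16         160
4   G  Sharks      36         360
5   D  Wolves      20         200
6   F  Wolves      45         450
7   F   Bears      31         310
8   M   Bears       6          60
9   M  Sharks      25         250
group by pos: sum(points_x10), min(points):
     points_x10  points
pos                    
D           510      15
F           760      31
G           670      31
M           690       6
filter rows where points_x10 <= 690:
     points_x10  points
pos                    
D           510      15
G           670      31
M           690       6
Hence 52.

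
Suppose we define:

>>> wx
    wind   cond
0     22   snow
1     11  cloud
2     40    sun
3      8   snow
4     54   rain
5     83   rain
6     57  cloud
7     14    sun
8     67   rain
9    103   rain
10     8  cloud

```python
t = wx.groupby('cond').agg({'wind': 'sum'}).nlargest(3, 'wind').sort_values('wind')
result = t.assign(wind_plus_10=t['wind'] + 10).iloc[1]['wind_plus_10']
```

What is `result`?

group by cond, sum of wind:
       wind
cond       
cloud    76
rain    307
snow     30
sun      54
take 3 rows with largest wind:
       wind
cond       
rain    307
cloud    76
sun      54
sort by wind:
       wind
cond       
sun      54
cloud    76
rain    307
add column wind_plus_10 = t['wind'] + 10:
       wind  wind_plus_10
cond                     
sun      54            64
cloud    76            86
rain    307           317

86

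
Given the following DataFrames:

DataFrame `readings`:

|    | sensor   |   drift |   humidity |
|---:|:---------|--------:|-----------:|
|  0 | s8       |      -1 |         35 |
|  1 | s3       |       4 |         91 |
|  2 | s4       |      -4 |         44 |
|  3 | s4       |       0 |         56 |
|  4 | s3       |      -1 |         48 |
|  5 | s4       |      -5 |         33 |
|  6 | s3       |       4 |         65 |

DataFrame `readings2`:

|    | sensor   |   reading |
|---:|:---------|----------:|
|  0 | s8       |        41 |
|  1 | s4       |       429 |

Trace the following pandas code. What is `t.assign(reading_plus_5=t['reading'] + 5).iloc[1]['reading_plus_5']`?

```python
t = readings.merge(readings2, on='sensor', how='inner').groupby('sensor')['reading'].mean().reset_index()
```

merge on 'sensor' (how='inner') → 4 rows:
  sensor  drift  humidity  reading
0     s8     -1        35       41
1     s4     -4        44      429
2     s4      0        56      429
3     s4     -5        33      429
group by sensor, mean of reading:
sensor
s4    429.0
s8     41.0
Name: reading, dtype: float64
reset_index():
  sensor  reading
0     s4    429.0
1     s8     41.0
add column reading_plus_5 = t['reading'] + 5:
  sensor  reading  reading_plus_5
0     s4    429.0           434.0
1     s8     41.0            46.0
Then the value at position 1, column 'reading_plus_5': 46.0

46.0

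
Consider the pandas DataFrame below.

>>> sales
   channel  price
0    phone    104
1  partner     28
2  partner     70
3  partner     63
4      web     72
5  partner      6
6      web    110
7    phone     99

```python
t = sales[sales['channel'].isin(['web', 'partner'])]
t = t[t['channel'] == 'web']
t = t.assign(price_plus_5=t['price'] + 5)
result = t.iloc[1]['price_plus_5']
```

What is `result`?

115

filter rows where channel in ['web', 'partner']:
   channel  price
1  partner     28
2  partner     70
3  partner     63
4      web     72
5  partner      6
6      web    110
filter rows where channel == 'web':
  channel  price
4     web     72
6     web    110
add column price_plus_5 = t['price'] + 5:
  channel  price  price_plus_5
4     web     72            77
6     web    110           115
value at position 1, column 'price_plus_5' → 115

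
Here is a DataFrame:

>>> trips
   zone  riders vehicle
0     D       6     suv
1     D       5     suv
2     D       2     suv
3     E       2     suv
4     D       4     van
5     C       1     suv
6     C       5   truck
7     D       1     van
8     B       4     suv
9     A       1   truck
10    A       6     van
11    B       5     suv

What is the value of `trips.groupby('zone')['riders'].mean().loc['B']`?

group by zone, mean of riders:
zone
A    3.5
B    4.5
C    3.0
D    3.6
E    2.0
Name: riders, dtype: float64
Finally, value at index 'B' = 4.5.

4.5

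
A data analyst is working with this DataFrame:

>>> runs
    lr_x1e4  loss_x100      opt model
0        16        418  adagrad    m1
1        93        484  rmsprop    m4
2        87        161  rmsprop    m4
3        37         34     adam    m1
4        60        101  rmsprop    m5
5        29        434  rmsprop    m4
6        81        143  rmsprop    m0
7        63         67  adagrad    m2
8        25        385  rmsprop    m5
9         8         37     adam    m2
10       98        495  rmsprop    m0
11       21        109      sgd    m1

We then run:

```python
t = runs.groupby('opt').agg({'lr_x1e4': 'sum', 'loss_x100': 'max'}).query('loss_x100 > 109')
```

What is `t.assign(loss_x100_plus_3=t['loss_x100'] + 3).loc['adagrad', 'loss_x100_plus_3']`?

group by opt: sum(lr_x1e4), max(loss_x100):
         lr_x1e4  loss_x100
opt                        
adagrad       79        418
adam          45         37
rmsprop      473        495
sgd           21        109
filter rows where loss_x100 > 109:
         lr_x1e4  loss_x100
opt                        
adagrad       79        418
rmsprop      473        495
add column loss_x100_plus_3 = t['loss_x100'] + 3:
         lr_x1e4  loss_x100  loss_x100_plus_3
opt                                          
adagrad       79        418               421
rmsprop      473        495               498
Hence 421.

421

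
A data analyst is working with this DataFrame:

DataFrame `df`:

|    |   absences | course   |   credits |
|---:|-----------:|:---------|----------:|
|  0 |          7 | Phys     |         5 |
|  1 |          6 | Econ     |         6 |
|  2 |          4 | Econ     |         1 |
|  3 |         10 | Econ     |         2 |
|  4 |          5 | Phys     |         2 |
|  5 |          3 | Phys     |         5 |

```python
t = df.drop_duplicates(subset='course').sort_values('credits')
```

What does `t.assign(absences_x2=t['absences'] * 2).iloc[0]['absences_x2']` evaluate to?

drop duplicate course (keep=first):
   absences course  credits
0         7   Phys        5
1         6   Econ        6
sort by credits:
   absences course  credits
0         7   Phys        5
1         6   Econ        6
add column absences_x2 = t['absences'] * 2:
   absences course  credits  absences_x2
0         7   Phys        5           14
1         6   Econ        6           12
Reading off the value at position 0, column 'absences_x2', we get 14.

14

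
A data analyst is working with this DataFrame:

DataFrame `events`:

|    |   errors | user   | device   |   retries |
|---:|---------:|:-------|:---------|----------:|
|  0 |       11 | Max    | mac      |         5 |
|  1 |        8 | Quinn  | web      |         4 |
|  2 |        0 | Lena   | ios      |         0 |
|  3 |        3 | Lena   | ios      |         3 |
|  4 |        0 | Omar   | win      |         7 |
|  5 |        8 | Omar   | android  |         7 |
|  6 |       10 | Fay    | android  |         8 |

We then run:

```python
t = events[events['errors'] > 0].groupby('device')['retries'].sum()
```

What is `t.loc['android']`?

filter rows where errors > 0:
   errors   user   device  retries
0      11    Max      mac        5
1       8  Quinn      web        4
3       3   Lena      ios        3
5       8   Omar  android        7
6      10    Fay  android        8
group by device, sum of retries:
device
android    15
ios         3
mac         5
web         4
Name: retries, dtype: int64

15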